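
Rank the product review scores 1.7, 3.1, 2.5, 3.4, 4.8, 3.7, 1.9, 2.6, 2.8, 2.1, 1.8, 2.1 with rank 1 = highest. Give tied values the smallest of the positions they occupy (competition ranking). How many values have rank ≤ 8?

Sorted (descending): 4.8, 3.7, 3.4, 3.1, 2.8, 2.6, 2.5, 2.1, 2.1, 1.9, 1.8, 1.7
The 2 values of 2.1 occupy positions 8–9 → each gets rank 8.
Ranks ≤ 8: {1, 2, 3, 4, 5, 6, 7, 8, 8} → 9 values.

9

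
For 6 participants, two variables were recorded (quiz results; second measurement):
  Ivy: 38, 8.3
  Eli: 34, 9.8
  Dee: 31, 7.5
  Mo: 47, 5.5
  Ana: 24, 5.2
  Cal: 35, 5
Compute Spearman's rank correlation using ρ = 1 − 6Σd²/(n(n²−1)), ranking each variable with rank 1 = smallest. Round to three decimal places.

Ranks of variable 1: 5, 3, 2, 6, 1, 4
Ranks of variable 2: 5, 6, 4, 3, 2, 1
d = r₁ − r₂: 0, -3, -2, 3, -1, 3
d²: 0, 9, 4, 9, 1, 9; Σd² = 32
ρ = 1 − 6·32/(6·35) = 1 − 192/210 = 0.086

0.086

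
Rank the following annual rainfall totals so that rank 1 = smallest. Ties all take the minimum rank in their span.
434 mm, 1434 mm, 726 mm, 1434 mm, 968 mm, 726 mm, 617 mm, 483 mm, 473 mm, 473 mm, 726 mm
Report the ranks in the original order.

1, 10, 6, 10, 9, 6, 5, 4, 2, 2, 6

Sorted (ascending): 434, 473, 473, 483, 617, 726, 726, 726, 968, 1434, 1434
The 2 values of 473 occupy positions 2–3 → each gets rank 2.
The 3 values of 726 occupy positions 6–8 → each gets rank 6.
The 2 values of 1434 occupy positions 10–11 → each gets rank 10.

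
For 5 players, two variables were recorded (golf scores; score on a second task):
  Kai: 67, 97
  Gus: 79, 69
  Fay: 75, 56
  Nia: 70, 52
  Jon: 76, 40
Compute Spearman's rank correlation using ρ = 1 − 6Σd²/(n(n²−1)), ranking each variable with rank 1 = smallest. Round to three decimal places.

-0.300

Ranks of variable 1: 1, 5, 3, 2, 4
Ranks of variable 2: 5, 4, 3, 2, 1
d = r₁ − r₂: -4, 1, 0, 0, 3
d²: 16, 1, 0, 0, 9; Σd² = 26
ρ = 1 − 6·26/(5·24) = 1 − 156/120 = -0.300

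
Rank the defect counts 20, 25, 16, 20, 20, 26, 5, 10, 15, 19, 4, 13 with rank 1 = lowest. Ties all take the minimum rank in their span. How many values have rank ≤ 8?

Sorted (ascending): 4, 5, 10, 13, 15, 16, 19, 20, 20, 20, 25, 26
The 3 values of 20 occupy positions 8–10 → each gets rank 8.
Ranks ≤ 8: {1, 2, 3, 4, 5, 6, 7, 8, 8, 8} → 10 values.

10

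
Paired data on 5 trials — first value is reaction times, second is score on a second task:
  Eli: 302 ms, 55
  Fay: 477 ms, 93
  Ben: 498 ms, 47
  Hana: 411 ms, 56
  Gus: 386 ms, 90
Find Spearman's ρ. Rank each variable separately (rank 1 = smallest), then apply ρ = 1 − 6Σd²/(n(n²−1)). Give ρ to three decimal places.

-0.100

Ranks of variable 1: 1, 4, 5, 3, 2
Ranks of variable 2: 2, 5, 1, 3, 4
d = r₁ − r₂: -1, -1, 4, 0, -2
d²: 1, 1, 16, 0, 4; Σd² = 22
ρ = 1 − 6·22/(5·24) = 1 − 132/120 = -0.100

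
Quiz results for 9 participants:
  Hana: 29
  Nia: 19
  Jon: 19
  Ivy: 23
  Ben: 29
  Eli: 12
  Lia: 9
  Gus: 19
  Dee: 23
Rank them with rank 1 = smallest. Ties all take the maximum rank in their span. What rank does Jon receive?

5

Sorted (ascending): 9, 12, 19, 19, 19, 23, 23, 29, 29
The 3 values of 19 occupy positions 3–5 → each gets rank 5.
The 2 values of 23 occupy positions 6–7 → each gets rank 7.
The 2 values of 29 occupy positions 8–9 → each gets rank 9.
Jon has value 19 → rank 5.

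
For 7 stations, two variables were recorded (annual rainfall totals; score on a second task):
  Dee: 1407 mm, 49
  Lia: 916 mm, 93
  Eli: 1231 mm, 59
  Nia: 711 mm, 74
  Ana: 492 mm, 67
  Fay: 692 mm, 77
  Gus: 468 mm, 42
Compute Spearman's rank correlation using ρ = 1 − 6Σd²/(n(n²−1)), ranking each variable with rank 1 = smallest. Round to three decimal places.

0.071

Ranks of variable 1: 7, 5, 6, 4, 2, 3, 1
Ranks of variable 2: 2, 7, 3, 5, 4, 6, 1
d = r₁ − r₂: 5, -2, 3, -1, -2, -3, 0
d²: 25, 4, 9, 1, 4, 9, 0; Σd² = 52
ρ = 1 − 6·52/(7·48) = 1 − 312/336 = 0.071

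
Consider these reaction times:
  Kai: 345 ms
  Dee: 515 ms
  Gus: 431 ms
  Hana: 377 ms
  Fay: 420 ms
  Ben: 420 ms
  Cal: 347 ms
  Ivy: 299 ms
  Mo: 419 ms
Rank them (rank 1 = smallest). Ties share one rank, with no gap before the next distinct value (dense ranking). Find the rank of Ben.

6

Sorted (ascending): 299, 345, 347, 377, 419, 420, 420, 431, 515
The 2 values of 420 share dense rank 6.
Remaining distinct values take the next consecutive integers.
Ben has value 420 ms → rank 6.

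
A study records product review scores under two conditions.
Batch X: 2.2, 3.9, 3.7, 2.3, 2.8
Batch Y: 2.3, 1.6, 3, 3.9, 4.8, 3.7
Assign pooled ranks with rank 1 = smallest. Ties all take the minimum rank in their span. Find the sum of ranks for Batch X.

26

Sorted (ascending): 1.6, 2.2, 2.3, 2.3, 2.8, 3, 3.7, 3.7, 3.9, 3.9, 4.8
The 2 values of 2.3 occupy positions 3–4 → each gets rank 3.
The 2 values of 3.7 occupy positions 7–8 → each gets rank 7.
The 2 values of 3.9 occupy positions 9–10 → each gets rank 9.
Batch X values → pooled ranks: 2.2→2, 3.9→9, 3.7→7, 2.3→3, 2.8→5
Rank sum = 2 + 9 + 7 + 3 + 5 = 26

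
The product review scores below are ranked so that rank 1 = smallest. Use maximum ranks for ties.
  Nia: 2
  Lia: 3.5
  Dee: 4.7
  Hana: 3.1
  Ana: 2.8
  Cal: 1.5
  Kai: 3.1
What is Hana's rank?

Sorted (ascending): 1.5, 2, 2.8, 3.1, 3.1, 3.5, 4.7
The 2 values of 3.1 occupy positions 4–5 → each gets rank 5.
Hana has value 3.1 → rank 5.

5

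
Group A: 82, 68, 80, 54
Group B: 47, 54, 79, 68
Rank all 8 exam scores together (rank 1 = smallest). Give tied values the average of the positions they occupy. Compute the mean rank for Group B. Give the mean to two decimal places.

3.50

Sorted (ascending): 47, 54, 54, 68, 68, 79, 80, 82
The 2 values of 54 occupy positions 2–3 → average rank (2+3)/2 = 2.5.
The 2 values of 68 occupy positions 4–5 → average rank (4+5)/2 = 4.5.
Group B values → pooled ranks: 47→1, 54→2.5, 79→6, 68→4.5
Mean rank = (1 + 2.5 + 6 + 4.5) / 4 = 3.50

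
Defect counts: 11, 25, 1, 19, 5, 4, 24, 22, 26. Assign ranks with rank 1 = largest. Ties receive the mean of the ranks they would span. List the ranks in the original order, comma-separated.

Sorted (descending): 26, 25, 24, 22, 19, 11, 5, 4, 1
No ties — each value takes its position as its rank.

6, 2, 9, 5, 7, 8, 3, 4, 1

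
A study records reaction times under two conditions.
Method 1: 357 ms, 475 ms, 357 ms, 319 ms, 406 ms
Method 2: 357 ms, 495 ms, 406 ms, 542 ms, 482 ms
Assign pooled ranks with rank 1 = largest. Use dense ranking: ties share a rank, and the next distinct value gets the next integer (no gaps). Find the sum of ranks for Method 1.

Sorted (descending): 542, 495, 482, 475, 406, 406, 357, 357, 357, 319
The 2 values of 406 share dense rank 5.
The 3 values of 357 share dense rank 6.
Remaining distinct values take the next consecutive integers.
Method 1 values → pooled ranks: 357→6, 475→4, 357→6, 319→7, 406→5
Rank sum = 6 + 4 + 6 + 7 + 5 = 28

28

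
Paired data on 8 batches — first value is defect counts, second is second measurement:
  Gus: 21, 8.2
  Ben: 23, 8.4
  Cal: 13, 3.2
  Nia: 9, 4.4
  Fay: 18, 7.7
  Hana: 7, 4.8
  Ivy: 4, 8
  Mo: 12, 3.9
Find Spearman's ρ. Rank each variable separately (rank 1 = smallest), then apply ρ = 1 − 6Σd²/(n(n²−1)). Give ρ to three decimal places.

0.405

Ranks of variable 1: 7, 8, 5, 3, 6, 2, 1, 4
Ranks of variable 2: 7, 8, 1, 3, 5, 4, 6, 2
d = r₁ − r₂: 0, 0, 4, 0, 1, -2, -5, 2
d²: 0, 0, 16, 0, 1, 4, 25, 4; Σd² = 50
ρ = 1 − 6·50/(8·63) = 1 − 300/504 = 0.405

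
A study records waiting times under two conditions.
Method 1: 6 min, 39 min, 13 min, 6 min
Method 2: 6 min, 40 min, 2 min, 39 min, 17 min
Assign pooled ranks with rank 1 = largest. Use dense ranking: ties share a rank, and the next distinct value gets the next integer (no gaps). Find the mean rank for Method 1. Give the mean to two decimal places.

Sorted (descending): 40, 39, 39, 17, 13, 6, 6, 6, 2
The 2 values of 39 share dense rank 2.
The 3 values of 6 share dense rank 5.
Remaining distinct values take the next consecutive integers.
Method 1 values → pooled ranks: 6→5, 39→2, 13→4, 6→5
Mean rank = (5 + 2 + 4 + 5) / 4 = 4.00

4.00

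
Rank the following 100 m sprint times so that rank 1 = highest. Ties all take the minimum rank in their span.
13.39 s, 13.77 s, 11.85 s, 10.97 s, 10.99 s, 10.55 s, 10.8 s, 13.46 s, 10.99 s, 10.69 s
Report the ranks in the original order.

3, 1, 4, 7, 5, 10, 8, 2, 5, 9

Sorted (descending): 13.77, 13.46, 13.39, 11.85, 10.99, 10.99, 10.97, 10.8, 10.69, 10.55
The 2 values of 10.99 occupy positions 5–6 → each gets rank 5.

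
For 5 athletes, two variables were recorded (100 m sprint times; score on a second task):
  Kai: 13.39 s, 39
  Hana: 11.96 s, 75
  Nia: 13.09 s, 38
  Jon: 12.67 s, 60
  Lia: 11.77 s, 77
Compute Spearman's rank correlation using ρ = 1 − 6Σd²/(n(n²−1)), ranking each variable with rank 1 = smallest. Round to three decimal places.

-0.900

Ranks of variable 1: 5, 2, 4, 3, 1
Ranks of variable 2: 2, 4, 1, 3, 5
d = r₁ − r₂: 3, -2, 3, 0, -4
d²: 9, 4, 9, 0, 16; Σd² = 38
ρ = 1 − 6·38/(5·24) = 1 − 228/120 = -0.900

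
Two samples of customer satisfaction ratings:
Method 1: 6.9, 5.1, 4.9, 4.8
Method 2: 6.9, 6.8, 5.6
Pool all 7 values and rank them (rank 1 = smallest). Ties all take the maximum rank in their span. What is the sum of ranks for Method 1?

Sorted (ascending): 4.8, 4.9, 5.1, 5.6, 6.8, 6.9, 6.9
The 2 values of 6.9 occupy positions 6–7 → each gets rank 7.
Method 1 values → pooled ranks: 6.9→7, 5.1→3, 4.9→2, 4.8→1
Rank sum = 7 + 3 + 2 + 1 = 13

13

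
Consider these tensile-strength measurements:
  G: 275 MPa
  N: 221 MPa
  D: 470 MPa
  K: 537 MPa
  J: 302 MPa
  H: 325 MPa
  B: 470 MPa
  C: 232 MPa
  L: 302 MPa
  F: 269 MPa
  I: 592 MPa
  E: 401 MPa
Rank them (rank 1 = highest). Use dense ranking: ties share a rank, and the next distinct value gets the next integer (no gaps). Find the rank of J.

Sorted (descending): 592, 537, 470, 470, 401, 325, 302, 302, 275, 269, 232, 221
The 2 values of 470 share dense rank 3.
The 2 values of 302 share dense rank 6.
Remaining distinct values take the next consecutive integers.
J has value 302 MPa → rank 6.

6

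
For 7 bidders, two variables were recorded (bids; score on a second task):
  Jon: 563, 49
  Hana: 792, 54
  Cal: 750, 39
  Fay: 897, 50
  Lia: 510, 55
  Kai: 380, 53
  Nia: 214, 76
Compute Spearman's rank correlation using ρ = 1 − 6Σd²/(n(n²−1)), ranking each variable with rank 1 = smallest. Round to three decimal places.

Ranks of variable 1: 4, 6, 5, 7, 3, 2, 1
Ranks of variable 2: 2, 5, 1, 3, 6, 4, 7
d = r₁ − r₂: 2, 1, 4, 4, -3, -2, -6
d²: 4, 1, 16, 16, 9, 4, 36; Σd² = 86
ρ = 1 − 6·86/(7·48) = 1 − 516/336 = -0.536

-0.536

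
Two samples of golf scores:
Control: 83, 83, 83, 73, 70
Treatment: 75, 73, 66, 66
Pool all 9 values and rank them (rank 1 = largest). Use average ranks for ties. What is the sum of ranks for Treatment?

Sorted (descending): 83, 83, 83, 75, 73, 73, 70, 66, 66
The 3 values of 83 occupy positions 1–3 → average rank 2.
The 2 values of 73 occupy positions 5–6 → average rank (5+6)/2 = 5.5.
The 2 values of 66 occupy positions 8–9 → average rank (8+9)/2 = 8.5.
Treatment values → pooled ranks: 75→4, 73→5.5, 66→8.5, 66→8.5
Rank sum = 4 + 5.5 + 8.5 + 8.5 = 26.5

26.5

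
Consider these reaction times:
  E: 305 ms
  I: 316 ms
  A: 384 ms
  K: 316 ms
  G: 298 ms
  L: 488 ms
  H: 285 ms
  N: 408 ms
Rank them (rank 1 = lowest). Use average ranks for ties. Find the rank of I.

4.5

Sorted (ascending): 285, 298, 305, 316, 316, 384, 408, 488
The 2 values of 316 occupy positions 4–5 → average rank (4+5)/2 = 4.5.
I has value 316 ms → rank 4.5.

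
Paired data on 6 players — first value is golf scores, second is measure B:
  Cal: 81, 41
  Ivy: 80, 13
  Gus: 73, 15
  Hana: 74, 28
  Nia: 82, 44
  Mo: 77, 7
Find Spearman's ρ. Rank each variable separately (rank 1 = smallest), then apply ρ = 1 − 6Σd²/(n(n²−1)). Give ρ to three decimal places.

0.543

Ranks of variable 1: 5, 4, 1, 2, 6, 3
Ranks of variable 2: 5, 2, 3, 4, 6, 1
d = r₁ − r₂: 0, 2, -2, -2, 0, 2
d²: 0, 4, 4, 4, 0, 4; Σd² = 16
ρ = 1 − 6·16/(6·35) = 1 − 96/210 = 0.543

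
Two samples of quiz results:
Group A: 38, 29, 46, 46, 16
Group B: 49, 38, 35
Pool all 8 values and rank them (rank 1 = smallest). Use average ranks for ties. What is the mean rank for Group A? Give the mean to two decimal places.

Sorted (ascending): 16, 29, 35, 38, 38, 46, 46, 49
The 2 values of 38 occupy positions 4–5 → average rank (4+5)/2 = 4.5.
The 2 values of 46 occupy positions 6–7 → average rank (6+7)/2 = 6.5.
Group A values → pooled ranks: 38→4.5, 29→2, 46→6.5, 46→6.5, 16→1
Mean rank = (4.5 + 2 + 6.5 + 6.5 + 1) / 5 = 4.10

4.10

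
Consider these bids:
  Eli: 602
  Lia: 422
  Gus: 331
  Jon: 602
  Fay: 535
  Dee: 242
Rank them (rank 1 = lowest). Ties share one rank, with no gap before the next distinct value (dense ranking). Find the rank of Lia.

Sorted (ascending): 242, 331, 422, 535, 602, 602
The 2 values of 602 share dense rank 5.
Remaining distinct values take the next consecutive integers.
Lia has value 422 → rank 3.

3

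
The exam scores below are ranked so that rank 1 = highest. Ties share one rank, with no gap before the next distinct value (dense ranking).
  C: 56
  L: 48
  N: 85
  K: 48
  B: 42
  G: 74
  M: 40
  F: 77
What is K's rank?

Sorted (descending): 85, 77, 74, 56, 48, 48, 42, 40
The 2 values of 48 share dense rank 5.
Remaining distinct values take the next consecutive integers.
K has value 48 → rank 5.

5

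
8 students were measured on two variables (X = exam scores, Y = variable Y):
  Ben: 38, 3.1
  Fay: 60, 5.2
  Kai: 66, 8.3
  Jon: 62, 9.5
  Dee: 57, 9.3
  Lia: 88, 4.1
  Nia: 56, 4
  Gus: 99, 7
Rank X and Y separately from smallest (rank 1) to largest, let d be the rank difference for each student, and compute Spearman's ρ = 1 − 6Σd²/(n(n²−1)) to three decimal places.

Ranks of variable 1: 1, 4, 6, 5, 3, 7, 2, 8
Ranks of variable 2: 1, 4, 6, 8, 7, 3, 2, 5
d = r₁ − r₂: 0, 0, 0, -3, -4, 4, 0, 3
d²: 0, 0, 0, 9, 16, 16, 0, 9; Σd² = 50
ρ = 1 − 6·50/(8·63) = 1 − 300/504 = 0.405

0.405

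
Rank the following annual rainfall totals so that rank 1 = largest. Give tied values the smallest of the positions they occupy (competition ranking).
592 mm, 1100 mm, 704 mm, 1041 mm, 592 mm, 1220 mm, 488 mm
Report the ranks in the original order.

Sorted (descending): 1220, 1100, 1041, 704, 592, 592, 488
The 2 values of 592 occupy positions 5–6 → each gets rank 5.

5, 2, 4, 3, 5, 1, 7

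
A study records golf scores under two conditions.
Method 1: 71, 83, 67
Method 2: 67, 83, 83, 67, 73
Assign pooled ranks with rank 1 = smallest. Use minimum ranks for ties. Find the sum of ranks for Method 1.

Sorted (ascending): 67, 67, 67, 71, 73, 83, 83, 83
The 3 values of 67 occupy positions 1–3 → each gets rank 1.
The 3 values of 83 occupy positions 6–8 → each gets rank 6.
Method 1 values → pooled ranks: 71→4, 83→6, 67→1
Rank sum = 4 + 6 + 1 = 11

11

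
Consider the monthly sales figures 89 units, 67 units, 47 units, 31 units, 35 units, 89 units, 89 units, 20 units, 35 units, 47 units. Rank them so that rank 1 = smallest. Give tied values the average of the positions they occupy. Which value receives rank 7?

67

Sorted (ascending): 20, 31, 35, 35, 47, 47, 67, 89, 89, 89
The 2 values of 35 occupy positions 3–4 → average rank (3+4)/2 = 3.5.
The 2 values of 47 occupy positions 5–6 → average rank (5+6)/2 = 5.5.
The 3 values of 89 occupy positions 8–10 → average rank 9.
Rank 7 → value 67.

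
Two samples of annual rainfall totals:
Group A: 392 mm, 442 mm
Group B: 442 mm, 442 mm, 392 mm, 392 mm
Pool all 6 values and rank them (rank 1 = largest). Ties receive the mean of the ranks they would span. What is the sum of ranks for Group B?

Sorted (descending): 442, 442, 442, 392, 392, 392
The 3 values of 442 occupy positions 1–3 → average rank 2.
The 3 values of 392 occupy positions 4–6 → average rank 5.
Group B values → pooled ranks: 442→2, 442→2, 392→5, 392→5
Rank sum = 2 + 2 + 5 + 5 = 14

14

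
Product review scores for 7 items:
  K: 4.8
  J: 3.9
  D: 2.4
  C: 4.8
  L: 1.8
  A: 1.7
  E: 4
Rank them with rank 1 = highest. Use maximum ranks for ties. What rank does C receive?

2

Sorted (descending): 4.8, 4.8, 4, 3.9, 2.4, 1.8, 1.7
The 2 values of 4.8 occupy positions 1–2 → each gets rank 2.
C has value 4.8 → rank 2.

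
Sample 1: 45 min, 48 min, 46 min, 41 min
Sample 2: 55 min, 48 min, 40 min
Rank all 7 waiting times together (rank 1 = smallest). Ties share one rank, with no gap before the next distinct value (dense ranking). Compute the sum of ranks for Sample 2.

12

Sorted (ascending): 40, 41, 45, 46, 48, 48, 55
The 2 values of 48 share dense rank 5.
Remaining distinct values take the next consecutive integers.
Sample 2 values → pooled ranks: 55→6, 48→5, 40→1
Rank sum = 6 + 5 + 1 = 12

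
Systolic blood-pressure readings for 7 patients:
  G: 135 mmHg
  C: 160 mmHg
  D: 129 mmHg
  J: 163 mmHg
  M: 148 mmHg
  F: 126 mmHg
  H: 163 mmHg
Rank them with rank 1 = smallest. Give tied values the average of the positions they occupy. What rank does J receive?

Sorted (ascending): 126, 129, 135, 148, 160, 163, 163
The 2 values of 163 occupy positions 6–7 → average rank (6+7)/2 = 6.5.
J has value 163 mmHg → rank 6.5.

6.5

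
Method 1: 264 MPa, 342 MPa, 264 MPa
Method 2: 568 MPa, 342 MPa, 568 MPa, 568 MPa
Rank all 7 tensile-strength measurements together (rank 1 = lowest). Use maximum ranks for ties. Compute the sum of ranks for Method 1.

Sorted (ascending): 264, 264, 342, 342, 568, 568, 568
The 2 values of 264 occupy positions 1–2 → each gets rank 2.
The 2 values of 342 occupy positions 3–4 → each gets rank 4.
The 3 values of 568 occupy positions 5–7 → each gets rank 7.
Method 1 values → pooled ranks: 264→2, 342→4, 264→2
Rank sum = 2 + 4 + 2 = 8

8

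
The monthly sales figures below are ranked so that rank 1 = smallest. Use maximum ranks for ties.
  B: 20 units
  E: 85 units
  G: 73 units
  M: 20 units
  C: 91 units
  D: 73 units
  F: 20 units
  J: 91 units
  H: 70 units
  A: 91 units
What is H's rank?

Sorted (ascending): 20, 20, 20, 70, 73, 73, 85, 91, 91, 91
The 3 values of 20 occupy positions 1–3 → each gets rank 3.
The 2 values of 73 occupy positions 5–6 → each gets rank 6.
The 3 values of 91 occupy positions 8–10 → each gets rank 10.
H has value 70 units → rank 4.

4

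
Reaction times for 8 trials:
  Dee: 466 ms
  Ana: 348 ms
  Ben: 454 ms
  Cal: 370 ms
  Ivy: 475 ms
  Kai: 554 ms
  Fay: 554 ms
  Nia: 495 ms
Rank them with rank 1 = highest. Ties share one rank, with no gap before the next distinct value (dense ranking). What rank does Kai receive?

1

Sorted (descending): 554, 554, 495, 475, 466, 454, 370, 348
The 2 values of 554 share dense rank 1.
Remaining distinct values take the next consecutive integers.
Kai has value 554 ms → rank 1.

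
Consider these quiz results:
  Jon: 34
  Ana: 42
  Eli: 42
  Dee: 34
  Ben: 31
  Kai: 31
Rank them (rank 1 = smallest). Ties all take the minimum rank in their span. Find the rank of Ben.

1

Sorted (ascending): 31, 31, 34, 34, 42, 42
The 2 values of 31 occupy positions 1–2 → each gets rank 1.
The 2 values of 34 occupy positions 3–4 → each gets rank 3.
The 2 values of 42 occupy positions 5–6 → each gets rank 5.
Ben has value 31 → rank 1.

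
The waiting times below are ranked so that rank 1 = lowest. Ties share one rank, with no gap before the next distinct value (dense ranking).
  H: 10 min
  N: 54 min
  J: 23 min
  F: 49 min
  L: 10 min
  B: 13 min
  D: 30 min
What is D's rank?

4

Sorted (ascending): 10, 10, 13, 23, 30, 49, 54
The 2 values of 10 share dense rank 1.
Remaining distinct values take the next consecutive integers.
D has value 30 min → rank 4.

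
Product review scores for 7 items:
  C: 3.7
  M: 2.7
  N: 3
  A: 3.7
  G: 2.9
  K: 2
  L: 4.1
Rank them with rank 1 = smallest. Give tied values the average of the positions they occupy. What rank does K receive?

1

Sorted (ascending): 2, 2.7, 2.9, 3, 3.7, 3.7, 4.1
The 2 values of 3.7 occupy positions 5–6 → average rank (5+6)/2 = 5.5.
K has value 2 → rank 1.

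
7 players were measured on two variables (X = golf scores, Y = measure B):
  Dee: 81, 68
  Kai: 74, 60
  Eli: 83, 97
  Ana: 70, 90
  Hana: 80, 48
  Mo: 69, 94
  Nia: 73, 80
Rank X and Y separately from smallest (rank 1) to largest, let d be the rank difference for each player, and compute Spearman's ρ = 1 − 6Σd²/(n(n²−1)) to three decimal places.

-0.143

Ranks of variable 1: 6, 4, 7, 2, 5, 1, 3
Ranks of variable 2: 3, 2, 7, 5, 1, 6, 4
d = r₁ − r₂: 3, 2, 0, -3, 4, -5, -1
d²: 9, 4, 0, 9, 16, 25, 1; Σd² = 64
ρ = 1 − 6·64/(7·48) = 1 − 384/336 = -0.143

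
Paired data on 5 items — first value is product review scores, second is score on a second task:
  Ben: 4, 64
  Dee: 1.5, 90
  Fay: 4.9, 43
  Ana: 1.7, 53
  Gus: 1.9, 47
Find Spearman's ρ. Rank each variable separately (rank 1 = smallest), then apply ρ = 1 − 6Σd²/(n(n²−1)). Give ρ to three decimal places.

Ranks of variable 1: 4, 1, 5, 2, 3
Ranks of variable 2: 4, 5, 1, 3, 2
d = r₁ − r₂: 0, -4, 4, -1, 1
d²: 0, 16, 16, 1, 1; Σd² = 34
ρ = 1 − 6·34/(5·24) = 1 − 204/120 = -0.700

-0.700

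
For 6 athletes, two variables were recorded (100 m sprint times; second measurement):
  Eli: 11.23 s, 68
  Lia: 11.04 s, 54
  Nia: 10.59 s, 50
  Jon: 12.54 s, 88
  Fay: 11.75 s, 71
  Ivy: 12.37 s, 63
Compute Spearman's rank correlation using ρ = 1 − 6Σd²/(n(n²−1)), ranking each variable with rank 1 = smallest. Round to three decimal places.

Ranks of variable 1: 3, 2, 1, 6, 4, 5
Ranks of variable 2: 4, 2, 1, 6, 5, 3
d = r₁ − r₂: -1, 0, 0, 0, -1, 2
d²: 1, 0, 0, 0, 1, 4; Σd² = 6
ρ = 1 − 6·6/(6·35) = 1 − 36/210 = 0.829

0.829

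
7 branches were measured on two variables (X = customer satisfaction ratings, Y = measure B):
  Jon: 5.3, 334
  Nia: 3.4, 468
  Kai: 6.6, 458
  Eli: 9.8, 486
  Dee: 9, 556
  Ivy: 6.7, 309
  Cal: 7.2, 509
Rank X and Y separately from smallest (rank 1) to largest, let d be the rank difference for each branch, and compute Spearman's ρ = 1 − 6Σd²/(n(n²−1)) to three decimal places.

Ranks of variable 1: 2, 1, 3, 7, 6, 4, 5
Ranks of variable 2: 2, 4, 3, 5, 7, 1, 6
d = r₁ − r₂: 0, -3, 0, 2, -1, 3, -1
d²: 0, 9, 0, 4, 1, 9, 1; Σd² = 24
ρ = 1 − 6·24/(7·48) = 1 − 144/336 = 0.571

0.571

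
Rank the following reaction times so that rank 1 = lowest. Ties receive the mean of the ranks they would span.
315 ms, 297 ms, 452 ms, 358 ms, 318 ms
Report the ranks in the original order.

2, 1, 5, 4, 3

Sorted (ascending): 297, 315, 318, 358, 452
No ties — each value takes its position as its rank.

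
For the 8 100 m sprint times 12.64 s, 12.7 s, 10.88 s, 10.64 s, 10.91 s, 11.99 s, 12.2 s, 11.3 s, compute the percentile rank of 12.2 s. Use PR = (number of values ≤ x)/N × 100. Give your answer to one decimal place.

N = 8.
Strictly below 12.2: 5. Equal to 12.2: 1.
PR = 6/8 × 100 = 75.0

75.0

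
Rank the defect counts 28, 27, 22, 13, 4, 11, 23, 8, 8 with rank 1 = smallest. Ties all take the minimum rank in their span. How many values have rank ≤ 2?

Sorted (ascending): 4, 8, 8, 11, 13, 22, 23, 27, 28
The 2 values of 8 occupy positions 2–3 → each gets rank 2.
Ranks ≤ 2: {1, 2, 2} → 3 values.

3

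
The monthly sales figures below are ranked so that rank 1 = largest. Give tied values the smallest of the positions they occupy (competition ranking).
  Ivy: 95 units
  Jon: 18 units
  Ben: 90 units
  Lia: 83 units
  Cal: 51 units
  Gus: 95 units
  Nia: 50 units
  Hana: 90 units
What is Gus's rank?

1

Sorted (descending): 95, 95, 90, 90, 83, 51, 50, 18
The 2 values of 95 occupy positions 1–2 → each gets rank 1.
The 2 values of 90 occupy positions 3–4 → each gets rank 3.
Gus has value 95 units → rank 1.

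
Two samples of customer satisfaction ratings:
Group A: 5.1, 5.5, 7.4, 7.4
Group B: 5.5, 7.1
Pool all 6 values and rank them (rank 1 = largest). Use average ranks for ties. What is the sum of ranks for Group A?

13.5

Sorted (descending): 7.4, 7.4, 7.1, 5.5, 5.5, 5.1
The 2 values of 7.4 occupy positions 1–2 → average rank (1+2)/2 = 1.5.
The 2 values of 5.5 occupy positions 4–5 → average rank (4+5)/2 = 4.5.
Group A values → pooled ranks: 5.1→6, 5.5→4.5, 7.4→1.5, 7.4→1.5
Rank sum = 6 + 4.5 + 1.5 + 1.5 = 13.5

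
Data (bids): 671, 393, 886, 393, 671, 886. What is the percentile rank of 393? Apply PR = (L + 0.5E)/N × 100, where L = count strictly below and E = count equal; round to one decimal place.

N = 6.
Strictly below 393: 0. Equal to 393: 2.
PR = (0 + 0.5·2)/6 × 100 = 16.7

16.7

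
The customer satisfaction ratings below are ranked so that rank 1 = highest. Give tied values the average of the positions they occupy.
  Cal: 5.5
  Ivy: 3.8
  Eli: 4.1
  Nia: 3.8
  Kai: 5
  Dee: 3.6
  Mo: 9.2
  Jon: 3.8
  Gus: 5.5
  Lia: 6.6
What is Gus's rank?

3.5

Sorted (descending): 9.2, 6.6, 5.5, 5.5, 5, 4.1, 3.8, 3.8, 3.8, 3.6
The 2 values of 5.5 occupy positions 3–4 → average rank (3+4)/2 = 3.5.
The 3 values of 3.8 occupy positions 7–9 → average rank 8.
Gus has value 5.5 → rank 3.5.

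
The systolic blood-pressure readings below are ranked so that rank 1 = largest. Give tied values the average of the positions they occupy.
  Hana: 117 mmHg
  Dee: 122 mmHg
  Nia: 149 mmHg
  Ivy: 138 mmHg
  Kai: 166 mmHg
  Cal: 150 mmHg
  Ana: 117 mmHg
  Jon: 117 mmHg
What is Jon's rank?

7

Sorted (descending): 166, 150, 149, 138, 122, 117, 117, 117
The 3 values of 117 occupy positions 6–8 → average rank 7.
Jon has value 117 mmHg → rank 7.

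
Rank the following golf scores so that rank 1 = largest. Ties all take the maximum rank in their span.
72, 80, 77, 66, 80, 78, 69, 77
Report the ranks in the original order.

Sorted (descending): 80, 80, 78, 77, 77, 72, 69, 66
The 2 values of 80 occupy positions 1–2 → each gets rank 2.
The 2 values of 77 occupy positions 4–5 → each gets rank 5.

6, 2, 5, 8, 2, 3, 7, 5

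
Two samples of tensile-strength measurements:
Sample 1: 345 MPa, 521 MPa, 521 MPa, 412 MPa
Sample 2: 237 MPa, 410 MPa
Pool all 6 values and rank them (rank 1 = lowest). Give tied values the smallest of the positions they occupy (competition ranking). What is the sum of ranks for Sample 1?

Sorted (ascending): 237, 345, 410, 412, 521, 521
The 2 values of 521 occupy positions 5–6 → each gets rank 5.
Sample 1 values → pooled ranks: 345→2, 521→5, 521→5, 412→4
Rank sum = 2 + 5 + 5 + 4 = 16

16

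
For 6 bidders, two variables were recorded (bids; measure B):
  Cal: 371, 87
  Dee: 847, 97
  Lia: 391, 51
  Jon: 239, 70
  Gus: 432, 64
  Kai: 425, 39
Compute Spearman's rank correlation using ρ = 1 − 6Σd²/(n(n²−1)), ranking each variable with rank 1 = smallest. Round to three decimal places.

0.086

Ranks of variable 1: 2, 6, 3, 1, 5, 4
Ranks of variable 2: 5, 6, 2, 4, 3, 1
d = r₁ − r₂: -3, 0, 1, -3, 2, 3
d²: 9, 0, 1, 9, 4, 9; Σd² = 32
ρ = 1 − 6·32/(6·35) = 1 − 192/210 = 0.086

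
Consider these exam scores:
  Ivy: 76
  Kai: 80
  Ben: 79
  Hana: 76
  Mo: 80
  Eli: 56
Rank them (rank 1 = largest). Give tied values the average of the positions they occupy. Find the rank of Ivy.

Sorted (descending): 80, 80, 79, 76, 76, 56
The 2 values of 80 occupy positions 1–2 → average rank (1+2)/2 = 1.5.
The 2 values of 76 occupy positions 4–5 → average rank (4+5)/2 = 4.5.
Ivy has value 76 → rank 4.5.

4.5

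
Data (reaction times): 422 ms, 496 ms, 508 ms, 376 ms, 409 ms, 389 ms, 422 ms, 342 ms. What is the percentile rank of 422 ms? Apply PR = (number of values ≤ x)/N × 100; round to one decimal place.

75.0

N = 8.
Strictly below 422: 4. Equal to 422: 2.
PR = 6/8 × 100 = 75.0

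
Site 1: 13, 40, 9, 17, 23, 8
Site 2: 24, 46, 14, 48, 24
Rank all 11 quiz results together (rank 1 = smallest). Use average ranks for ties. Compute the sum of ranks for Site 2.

40

Sorted (ascending): 8, 9, 13, 14, 17, 23, 24, 24, 40, 46, 48
The 2 values of 24 occupy positions 7–8 → average rank (7+8)/2 = 7.5.
Site 2 values → pooled ranks: 24→7.5, 46→10, 14→4, 48→11, 24→7.5
Rank sum = 7.5 + 10 + 4 + 11 + 7.5 = 40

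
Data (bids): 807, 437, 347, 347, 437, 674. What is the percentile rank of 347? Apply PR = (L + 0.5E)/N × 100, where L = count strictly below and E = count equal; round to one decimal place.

N = 6.
Strictly below 347: 0. Equal to 347: 2.
PR = (0 + 0.5·2)/6 × 100 = 16.7

16.7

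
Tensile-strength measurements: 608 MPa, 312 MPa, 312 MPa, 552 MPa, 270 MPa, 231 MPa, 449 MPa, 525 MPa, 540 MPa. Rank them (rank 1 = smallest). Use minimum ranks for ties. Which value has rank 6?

Sorted (ascending): 231, 270, 312, 312, 449, 525, 540, 552, 608
The 2 values of 312 occupy positions 3–4 → each gets rank 3.
Rank 6 → value 525.

525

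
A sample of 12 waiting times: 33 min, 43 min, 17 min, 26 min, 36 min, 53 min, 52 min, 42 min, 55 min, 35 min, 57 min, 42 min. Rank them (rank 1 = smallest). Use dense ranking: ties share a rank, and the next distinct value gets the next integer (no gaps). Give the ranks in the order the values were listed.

Sorted (ascending): 17, 26, 33, 35, 36, 42, 42, 43, 52, 53, 55, 57
The 2 values of 42 share dense rank 6.
Remaining distinct values take the next consecutive integers.

3, 7, 1, 2, 5, 9, 8, 6, 10, 4, 11, 6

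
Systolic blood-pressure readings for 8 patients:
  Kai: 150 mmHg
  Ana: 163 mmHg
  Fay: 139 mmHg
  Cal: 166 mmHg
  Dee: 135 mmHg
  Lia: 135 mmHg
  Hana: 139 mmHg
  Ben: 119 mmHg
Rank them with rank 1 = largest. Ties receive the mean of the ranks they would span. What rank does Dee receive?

6.5

Sorted (descending): 166, 163, 150, 139, 139, 135, 135, 119
The 2 values of 139 occupy positions 4–5 → average rank (4+5)/2 = 4.5.
The 2 values of 135 occupy positions 6–7 → average rank (6+7)/2 = 6.5.
Dee has value 135 mmHg → rank 6.5.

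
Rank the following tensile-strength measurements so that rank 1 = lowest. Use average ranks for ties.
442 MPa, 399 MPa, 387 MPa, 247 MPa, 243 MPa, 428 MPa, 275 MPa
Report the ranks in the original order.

7, 5, 4, 2, 1, 6, 3

Sorted (ascending): 243, 247, 275, 387, 399, 428, 442
No ties — each value takes its position as its rank.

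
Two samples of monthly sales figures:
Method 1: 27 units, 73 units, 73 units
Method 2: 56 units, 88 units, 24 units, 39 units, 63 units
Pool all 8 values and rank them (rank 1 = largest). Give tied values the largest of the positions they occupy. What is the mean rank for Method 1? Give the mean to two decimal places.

4.33

Sorted (descending): 88, 73, 73, 63, 56, 39, 27, 24
The 2 values of 73 occupy positions 2–3 → each gets rank 3.
Method 1 values → pooled ranks: 27→7, 73→3, 73→3
Mean rank = (7 + 3 + 3) / 3 = 4.33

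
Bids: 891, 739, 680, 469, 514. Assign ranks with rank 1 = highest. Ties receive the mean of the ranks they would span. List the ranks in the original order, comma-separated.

1, 2, 3, 5, 4

Sorted (descending): 891, 739, 680, 514, 469
No ties — each value takes its position as its rank.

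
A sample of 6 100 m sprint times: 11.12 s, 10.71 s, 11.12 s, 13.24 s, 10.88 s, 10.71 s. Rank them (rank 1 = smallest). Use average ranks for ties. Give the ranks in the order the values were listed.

4.5, 1.5, 4.5, 6, 3, 1.5

Sorted (ascending): 10.71, 10.71, 10.88, 11.12, 11.12, 13.24
The 2 values of 10.71 occupy positions 1–2 → average rank (1+2)/2 = 1.5.
The 2 values of 11.12 occupy positions 4–5 → average rank (4+5)/2 = 4.5.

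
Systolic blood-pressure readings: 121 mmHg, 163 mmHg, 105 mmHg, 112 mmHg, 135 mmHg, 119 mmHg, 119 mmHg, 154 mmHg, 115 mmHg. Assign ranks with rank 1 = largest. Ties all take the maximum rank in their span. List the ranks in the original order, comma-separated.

Sorted (descending): 163, 154, 135, 121, 119, 119, 115, 112, 105
The 2 values of 119 occupy positions 5–6 → each gets rank 6.

4, 1, 9, 8, 3, 6, 6, 2, 7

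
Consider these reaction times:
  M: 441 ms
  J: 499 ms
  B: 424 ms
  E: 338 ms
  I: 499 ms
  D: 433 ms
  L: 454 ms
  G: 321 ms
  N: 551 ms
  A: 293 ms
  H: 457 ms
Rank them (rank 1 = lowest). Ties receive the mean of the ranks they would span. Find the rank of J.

9.5

Sorted (ascending): 293, 321, 338, 424, 433, 441, 454, 457, 499, 499, 551
The 2 values of 499 occupy positions 9–10 → average rank (9+10)/2 = 9.5.
J has value 499 ms → rank 9.5.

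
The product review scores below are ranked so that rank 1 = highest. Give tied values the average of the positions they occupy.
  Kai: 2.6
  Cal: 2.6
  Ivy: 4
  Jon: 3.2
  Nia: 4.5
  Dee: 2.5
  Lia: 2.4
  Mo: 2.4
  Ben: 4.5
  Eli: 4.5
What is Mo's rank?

Sorted (descending): 4.5, 4.5, 4.5, 4, 3.2, 2.6, 2.6, 2.5, 2.4, 2.4
The 3 values of 4.5 occupy positions 1–3 → average rank 2.
The 2 values of 2.6 occupy positions 6–7 → average rank (6+7)/2 = 6.5.
The 2 values of 2.4 occupy positions 9–10 → average rank (9+10)/2 = 9.5.
Mo has value 2.4 → rank 9.5.

9.5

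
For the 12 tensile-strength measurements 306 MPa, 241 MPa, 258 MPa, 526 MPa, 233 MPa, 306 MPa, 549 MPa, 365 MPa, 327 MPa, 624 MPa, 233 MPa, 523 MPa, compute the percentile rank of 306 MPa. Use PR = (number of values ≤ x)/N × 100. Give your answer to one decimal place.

50.0

N = 12.
Strictly below 306: 4. Equal to 306: 2.
PR = 6/12 × 100 = 50.0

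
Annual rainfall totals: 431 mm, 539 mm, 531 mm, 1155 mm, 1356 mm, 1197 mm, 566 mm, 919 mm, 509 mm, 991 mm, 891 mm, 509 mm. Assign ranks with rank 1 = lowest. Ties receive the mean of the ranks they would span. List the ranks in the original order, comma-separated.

Sorted (ascending): 431, 509, 509, 531, 539, 566, 891, 919, 991, 1155, 1197, 1356
The 2 values of 509 occupy positions 2–3 → average rank (2+3)/2 = 2.5.

1, 5, 4, 10, 12, 11, 6, 8, 2.5, 9, 7, 2.5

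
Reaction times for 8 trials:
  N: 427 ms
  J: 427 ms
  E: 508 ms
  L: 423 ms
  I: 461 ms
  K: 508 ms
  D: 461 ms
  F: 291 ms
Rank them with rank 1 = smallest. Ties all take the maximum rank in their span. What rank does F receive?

1

Sorted (ascending): 291, 423, 427, 427, 461, 461, 508, 508
The 2 values of 427 occupy positions 3–4 → each gets rank 4.
The 2 values of 461 occupy positions 5–6 → each gets rank 6.
The 2 values of 508 occupy positions 7–8 → each gets rank 8.
F has value 291 ms → rank 1.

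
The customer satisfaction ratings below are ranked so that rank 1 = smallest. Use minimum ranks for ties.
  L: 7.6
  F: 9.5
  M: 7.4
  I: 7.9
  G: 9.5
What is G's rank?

Sorted (ascending): 7.4, 7.6, 7.9, 9.5, 9.5
The 2 values of 9.5 occupy positions 4–5 → each gets rank 4.
G has value 9.5 → rank 4.

4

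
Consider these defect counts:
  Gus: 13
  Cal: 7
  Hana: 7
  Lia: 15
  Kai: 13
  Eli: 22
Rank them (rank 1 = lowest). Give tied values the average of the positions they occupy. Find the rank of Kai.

3.5

Sorted (ascending): 7, 7, 13, 13, 15, 22
The 2 values of 7 occupy positions 1–2 → average rank (1+2)/2 = 1.5.
The 2 values of 13 occupy positions 3–4 → average rank (3+4)/2 = 3.5.
Kai has value 13 → rank 3.5.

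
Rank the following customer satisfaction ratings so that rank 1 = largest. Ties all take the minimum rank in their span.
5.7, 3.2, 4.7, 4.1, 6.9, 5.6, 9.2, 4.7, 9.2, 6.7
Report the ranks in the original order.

5, 10, 7, 9, 3, 6, 1, 7, 1, 4

Sorted (descending): 9.2, 9.2, 6.9, 6.7, 5.7, 5.6, 4.7, 4.7, 4.1, 3.2
The 2 values of 9.2 occupy positions 1–2 → each gets rank 1.
The 2 values of 4.7 occupy positions 7–8 → each gets rank 7.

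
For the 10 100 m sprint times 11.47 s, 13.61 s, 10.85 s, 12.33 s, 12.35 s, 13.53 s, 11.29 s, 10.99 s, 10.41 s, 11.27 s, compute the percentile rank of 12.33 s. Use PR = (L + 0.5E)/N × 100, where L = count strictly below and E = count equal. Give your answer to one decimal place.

65.0

N = 10.
Strictly below 12.33: 6. Equal to 12.33: 1.
PR = (6 + 0.5·1)/10 × 100 = 65.0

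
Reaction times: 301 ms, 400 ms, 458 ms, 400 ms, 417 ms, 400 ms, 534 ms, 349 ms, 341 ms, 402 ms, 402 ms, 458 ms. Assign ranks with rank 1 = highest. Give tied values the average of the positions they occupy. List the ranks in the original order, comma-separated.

12, 8, 2.5, 8, 4, 8, 1, 10, 11, 5.5, 5.5, 2.5

Sorted (descending): 534, 458, 458, 417, 402, 402, 400, 400, 400, 349, 341, 301
The 2 values of 458 occupy positions 2–3 → average rank (2+3)/2 = 2.5.
The 2 values of 402 occupy positions 5–6 → average rank (5+6)/2 = 5.5.
The 3 values of 400 occupy positions 7–9 → average rank 8.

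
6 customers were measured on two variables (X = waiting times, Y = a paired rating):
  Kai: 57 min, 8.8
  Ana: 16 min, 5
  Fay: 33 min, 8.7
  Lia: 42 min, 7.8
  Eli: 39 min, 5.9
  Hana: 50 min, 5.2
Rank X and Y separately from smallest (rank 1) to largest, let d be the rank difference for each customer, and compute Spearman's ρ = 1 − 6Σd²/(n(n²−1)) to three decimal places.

Ranks of variable 1: 6, 1, 2, 4, 3, 5
Ranks of variable 2: 6, 1, 5, 4, 3, 2
d = r₁ − r₂: 0, 0, -3, 0, 0, 3
d²: 0, 0, 9, 0, 0, 9; Σd² = 18
ρ = 1 − 6·18/(6·35) = 1 − 108/210 = 0.486

0.486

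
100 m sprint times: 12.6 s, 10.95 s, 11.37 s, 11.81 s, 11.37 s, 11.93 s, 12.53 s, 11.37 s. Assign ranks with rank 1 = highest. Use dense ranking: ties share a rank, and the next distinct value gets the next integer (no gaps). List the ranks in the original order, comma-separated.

1, 6, 5, 4, 5, 3, 2, 5

Sorted (descending): 12.6, 12.53, 11.93, 11.81, 11.37, 11.37, 11.37, 10.95
The 3 values of 11.37 share dense rank 5.
Remaining distinct values take the next consecutive integers.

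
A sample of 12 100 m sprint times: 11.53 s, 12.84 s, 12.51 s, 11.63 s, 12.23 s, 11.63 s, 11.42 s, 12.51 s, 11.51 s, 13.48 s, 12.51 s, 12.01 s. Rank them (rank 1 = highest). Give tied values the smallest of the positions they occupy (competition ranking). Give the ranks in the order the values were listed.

Sorted (descending): 13.48, 12.84, 12.51, 12.51, 12.51, 12.23, 12.01, 11.63, 11.63, 11.53, 11.51, 11.42
The 3 values of 12.51 occupy positions 3–5 → each gets rank 3.
The 2 values of 11.63 occupy positions 8–9 → each gets rank 8.

10, 2, 3, 8, 6, 8, 12, 3, 11, 1, 3, 7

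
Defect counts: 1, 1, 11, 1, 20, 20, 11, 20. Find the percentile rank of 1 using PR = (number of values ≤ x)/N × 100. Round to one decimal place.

N = 8.
Strictly below 1: 0. Equal to 1: 3.
PR = 3/8 × 100 = 37.5

37.5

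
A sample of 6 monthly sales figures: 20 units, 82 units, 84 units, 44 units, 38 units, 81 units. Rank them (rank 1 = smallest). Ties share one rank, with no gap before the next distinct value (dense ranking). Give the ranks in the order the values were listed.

1, 5, 6, 3, 2, 4

Sorted (ascending): 20, 38, 44, 81, 82, 84
No ties — each value takes its position as its rank.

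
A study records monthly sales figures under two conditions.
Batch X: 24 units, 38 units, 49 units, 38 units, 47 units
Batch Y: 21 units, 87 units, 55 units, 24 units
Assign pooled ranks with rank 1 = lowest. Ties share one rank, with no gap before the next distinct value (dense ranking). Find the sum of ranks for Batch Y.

16

Sorted (ascending): 21, 24, 24, 38, 38, 47, 49, 55, 87
The 2 values of 24 share dense rank 2.
The 2 values of 38 share dense rank 3.
Remaining distinct values take the next consecutive integers.
Batch Y values → pooled ranks: 21→1, 87→7, 55→6, 24→2
Rank sum = 1 + 7 + 6 + 2 = 16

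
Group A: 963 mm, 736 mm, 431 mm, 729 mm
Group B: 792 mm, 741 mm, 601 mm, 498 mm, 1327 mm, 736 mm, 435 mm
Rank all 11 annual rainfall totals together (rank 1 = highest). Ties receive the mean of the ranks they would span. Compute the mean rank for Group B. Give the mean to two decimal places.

5.79

Sorted (descending): 1327, 963, 792, 741, 736, 736, 729, 601, 498, 435, 431
The 2 values of 736 occupy positions 5–6 → average rank (5+6)/2 = 5.5.
Group B values → pooled ranks: 792→3, 741→4, 601→8, 498→9, 1327→1, 736→5.5, 435→10
Mean rank = (3 + 4 + 8 + 9 + 1 + 5.5 + 10) / 7 = 5.79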